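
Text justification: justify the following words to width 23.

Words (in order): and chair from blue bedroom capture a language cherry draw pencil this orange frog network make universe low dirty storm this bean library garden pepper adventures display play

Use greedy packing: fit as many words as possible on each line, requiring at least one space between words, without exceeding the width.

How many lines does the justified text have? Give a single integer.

Line 1: ['and', 'chair', 'from', 'blue'] (min_width=19, slack=4)
Line 2: ['bedroom', 'capture', 'a'] (min_width=17, slack=6)
Line 3: ['language', 'cherry', 'draw'] (min_width=20, slack=3)
Line 4: ['pencil', 'this', 'orange', 'frog'] (min_width=23, slack=0)
Line 5: ['network', 'make', 'universe'] (min_width=21, slack=2)
Line 6: ['low', 'dirty', 'storm', 'this'] (min_width=20, slack=3)
Line 7: ['bean', 'library', 'garden'] (min_width=19, slack=4)
Line 8: ['pepper', 'adventures'] (min_width=17, slack=6)
Line 9: ['display', 'play'] (min_width=12, slack=11)
Total lines: 9

Answer: 9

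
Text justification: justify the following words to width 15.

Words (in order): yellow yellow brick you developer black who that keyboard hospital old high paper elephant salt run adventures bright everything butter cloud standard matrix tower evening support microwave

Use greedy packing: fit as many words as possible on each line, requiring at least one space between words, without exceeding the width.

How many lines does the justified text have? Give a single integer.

Line 1: ['yellow', 'yellow'] (min_width=13, slack=2)
Line 2: ['brick', 'you'] (min_width=9, slack=6)
Line 3: ['developer', 'black'] (min_width=15, slack=0)
Line 4: ['who', 'that'] (min_width=8, slack=7)
Line 5: ['keyboard'] (min_width=8, slack=7)
Line 6: ['hospital', 'old'] (min_width=12, slack=3)
Line 7: ['high', 'paper'] (min_width=10, slack=5)
Line 8: ['elephant', 'salt'] (min_width=13, slack=2)
Line 9: ['run', 'adventures'] (min_width=14, slack=1)
Line 10: ['bright'] (min_width=6, slack=9)
Line 11: ['everything'] (min_width=10, slack=5)
Line 12: ['butter', 'cloud'] (min_width=12, slack=3)
Line 13: ['standard', 'matrix'] (min_width=15, slack=0)
Line 14: ['tower', 'evening'] (min_width=13, slack=2)
Line 15: ['support'] (min_width=7, slack=8)
Line 16: ['microwave'] (min_width=9, slack=6)
Total lines: 16

Answer: 16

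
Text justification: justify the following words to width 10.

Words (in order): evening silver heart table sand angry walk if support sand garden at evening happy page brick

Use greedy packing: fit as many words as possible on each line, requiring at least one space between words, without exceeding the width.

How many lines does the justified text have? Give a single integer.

Answer: 11

Derivation:
Line 1: ['evening'] (min_width=7, slack=3)
Line 2: ['silver'] (min_width=6, slack=4)
Line 3: ['heart'] (min_width=5, slack=5)
Line 4: ['table', 'sand'] (min_width=10, slack=0)
Line 5: ['angry', 'walk'] (min_width=10, slack=0)
Line 6: ['if', 'support'] (min_width=10, slack=0)
Line 7: ['sand'] (min_width=4, slack=6)
Line 8: ['garden', 'at'] (min_width=9, slack=1)
Line 9: ['evening'] (min_width=7, slack=3)
Line 10: ['happy', 'page'] (min_width=10, slack=0)
Line 11: ['brick'] (min_width=5, slack=5)
Total lines: 11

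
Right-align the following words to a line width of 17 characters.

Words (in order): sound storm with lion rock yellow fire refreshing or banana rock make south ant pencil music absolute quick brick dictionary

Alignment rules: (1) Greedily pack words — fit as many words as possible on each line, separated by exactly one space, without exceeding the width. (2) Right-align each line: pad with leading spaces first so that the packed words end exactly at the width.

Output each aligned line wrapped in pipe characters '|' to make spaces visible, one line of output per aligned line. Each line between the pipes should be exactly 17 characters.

Answer: | sound storm with|
| lion rock yellow|
|  fire refreshing|
|   or banana rock|
|   make south ant|
|     pencil music|
|   absolute quick|
| brick dictionary|

Derivation:
Line 1: ['sound', 'storm', 'with'] (min_width=16, slack=1)
Line 2: ['lion', 'rock', 'yellow'] (min_width=16, slack=1)
Line 3: ['fire', 'refreshing'] (min_width=15, slack=2)
Line 4: ['or', 'banana', 'rock'] (min_width=14, slack=3)
Line 5: ['make', 'south', 'ant'] (min_width=14, slack=3)
Line 6: ['pencil', 'music'] (min_width=12, slack=5)
Line 7: ['absolute', 'quick'] (min_width=14, slack=3)
Line 8: ['brick', 'dictionary'] (min_width=16, slack=1)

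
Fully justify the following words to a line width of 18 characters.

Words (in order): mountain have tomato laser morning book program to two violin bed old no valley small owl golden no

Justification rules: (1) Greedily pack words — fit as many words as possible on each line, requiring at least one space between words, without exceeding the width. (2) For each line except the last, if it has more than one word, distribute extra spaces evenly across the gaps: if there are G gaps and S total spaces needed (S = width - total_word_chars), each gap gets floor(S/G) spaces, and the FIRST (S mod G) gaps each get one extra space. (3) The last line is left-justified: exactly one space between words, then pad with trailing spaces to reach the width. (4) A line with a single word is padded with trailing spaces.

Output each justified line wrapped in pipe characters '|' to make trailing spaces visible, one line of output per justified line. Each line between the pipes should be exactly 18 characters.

Line 1: ['mountain', 'have'] (min_width=13, slack=5)
Line 2: ['tomato', 'laser'] (min_width=12, slack=6)
Line 3: ['morning', 'book'] (min_width=12, slack=6)
Line 4: ['program', 'to', 'two'] (min_width=14, slack=4)
Line 5: ['violin', 'bed', 'old', 'no'] (min_width=17, slack=1)
Line 6: ['valley', 'small', 'owl'] (min_width=16, slack=2)
Line 7: ['golden', 'no'] (min_width=9, slack=9)

Answer: |mountain      have|
|tomato       laser|
|morning       book|
|program   to   two|
|violin  bed old no|
|valley  small  owl|
|golden no         |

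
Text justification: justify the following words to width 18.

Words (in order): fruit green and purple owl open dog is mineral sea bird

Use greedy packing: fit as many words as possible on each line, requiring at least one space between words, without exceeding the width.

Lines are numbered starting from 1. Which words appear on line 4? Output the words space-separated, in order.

Answer: bird

Derivation:
Line 1: ['fruit', 'green', 'and'] (min_width=15, slack=3)
Line 2: ['purple', 'owl', 'open'] (min_width=15, slack=3)
Line 3: ['dog', 'is', 'mineral', 'sea'] (min_width=18, slack=0)
Line 4: ['bird'] (min_width=4, slack=14)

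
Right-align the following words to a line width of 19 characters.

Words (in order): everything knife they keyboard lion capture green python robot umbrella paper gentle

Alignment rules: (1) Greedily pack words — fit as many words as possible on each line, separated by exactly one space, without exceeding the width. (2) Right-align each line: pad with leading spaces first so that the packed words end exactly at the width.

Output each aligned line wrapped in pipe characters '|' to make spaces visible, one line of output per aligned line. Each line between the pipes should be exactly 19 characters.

Answer: |   everything knife|
| they keyboard lion|
|      capture green|
|       python robot|
|     umbrella paper|
|             gentle|

Derivation:
Line 1: ['everything', 'knife'] (min_width=16, slack=3)
Line 2: ['they', 'keyboard', 'lion'] (min_width=18, slack=1)
Line 3: ['capture', 'green'] (min_width=13, slack=6)
Line 4: ['python', 'robot'] (min_width=12, slack=7)
Line 5: ['umbrella', 'paper'] (min_width=14, slack=5)
Line 6: ['gentle'] (min_width=6, slack=13)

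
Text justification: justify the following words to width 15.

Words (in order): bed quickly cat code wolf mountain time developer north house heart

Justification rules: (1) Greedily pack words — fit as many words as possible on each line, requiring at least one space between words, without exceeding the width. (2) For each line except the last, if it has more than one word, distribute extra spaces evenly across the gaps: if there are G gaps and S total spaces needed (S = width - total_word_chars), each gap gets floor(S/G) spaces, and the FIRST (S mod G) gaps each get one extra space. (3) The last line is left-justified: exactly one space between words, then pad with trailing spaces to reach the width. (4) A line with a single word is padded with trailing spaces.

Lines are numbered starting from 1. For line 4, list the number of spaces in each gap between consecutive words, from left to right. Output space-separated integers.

Line 1: ['bed', 'quickly', 'cat'] (min_width=15, slack=0)
Line 2: ['code', 'wolf'] (min_width=9, slack=6)
Line 3: ['mountain', 'time'] (min_width=13, slack=2)
Line 4: ['developer', 'north'] (min_width=15, slack=0)
Line 5: ['house', 'heart'] (min_width=11, slack=4)

Answer: 1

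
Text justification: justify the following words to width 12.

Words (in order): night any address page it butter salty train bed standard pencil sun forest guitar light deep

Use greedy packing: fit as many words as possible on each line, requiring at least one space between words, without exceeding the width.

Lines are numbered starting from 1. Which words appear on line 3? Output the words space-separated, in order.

Line 1: ['night', 'any'] (min_width=9, slack=3)
Line 2: ['address', 'page'] (min_width=12, slack=0)
Line 3: ['it', 'butter'] (min_width=9, slack=3)
Line 4: ['salty', 'train'] (min_width=11, slack=1)
Line 5: ['bed', 'standard'] (min_width=12, slack=0)
Line 6: ['pencil', 'sun'] (min_width=10, slack=2)
Line 7: ['forest'] (min_width=6, slack=6)
Line 8: ['guitar', 'light'] (min_width=12, slack=0)
Line 9: ['deep'] (min_width=4, slack=8)

Answer: it butter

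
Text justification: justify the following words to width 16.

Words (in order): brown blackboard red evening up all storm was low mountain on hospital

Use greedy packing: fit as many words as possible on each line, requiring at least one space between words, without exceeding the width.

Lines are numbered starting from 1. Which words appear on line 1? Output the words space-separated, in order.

Answer: brown blackboard

Derivation:
Line 1: ['brown', 'blackboard'] (min_width=16, slack=0)
Line 2: ['red', 'evening', 'up'] (min_width=14, slack=2)
Line 3: ['all', 'storm', 'was'] (min_width=13, slack=3)
Line 4: ['low', 'mountain', 'on'] (min_width=15, slack=1)
Line 5: ['hospital'] (min_width=8, slack=8)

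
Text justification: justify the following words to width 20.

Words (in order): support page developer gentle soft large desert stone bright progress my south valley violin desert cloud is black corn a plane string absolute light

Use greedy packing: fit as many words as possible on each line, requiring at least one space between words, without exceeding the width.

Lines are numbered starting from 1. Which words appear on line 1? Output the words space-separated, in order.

Answer: support page

Derivation:
Line 1: ['support', 'page'] (min_width=12, slack=8)
Line 2: ['developer', 'gentle'] (min_width=16, slack=4)
Line 3: ['soft', 'large', 'desert'] (min_width=17, slack=3)
Line 4: ['stone', 'bright'] (min_width=12, slack=8)
Line 5: ['progress', 'my', 'south'] (min_width=17, slack=3)
Line 6: ['valley', 'violin', 'desert'] (min_width=20, slack=0)
Line 7: ['cloud', 'is', 'black', 'corn'] (min_width=19, slack=1)
Line 8: ['a', 'plane', 'string'] (min_width=14, slack=6)
Line 9: ['absolute', 'light'] (min_width=14, slack=6)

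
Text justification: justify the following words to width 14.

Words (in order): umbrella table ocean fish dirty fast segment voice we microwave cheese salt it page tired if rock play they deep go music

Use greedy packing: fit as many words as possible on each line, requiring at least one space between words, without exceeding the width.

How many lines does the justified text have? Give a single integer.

Answer: 9

Derivation:
Line 1: ['umbrella', 'table'] (min_width=14, slack=0)
Line 2: ['ocean', 'fish'] (min_width=10, slack=4)
Line 3: ['dirty', 'fast'] (min_width=10, slack=4)
Line 4: ['segment', 'voice'] (min_width=13, slack=1)
Line 5: ['we', 'microwave'] (min_width=12, slack=2)
Line 6: ['cheese', 'salt', 'it'] (min_width=14, slack=0)
Line 7: ['page', 'tired', 'if'] (min_width=13, slack=1)
Line 8: ['rock', 'play', 'they'] (min_width=14, slack=0)
Line 9: ['deep', 'go', 'music'] (min_width=13, slack=1)
Total lines: 9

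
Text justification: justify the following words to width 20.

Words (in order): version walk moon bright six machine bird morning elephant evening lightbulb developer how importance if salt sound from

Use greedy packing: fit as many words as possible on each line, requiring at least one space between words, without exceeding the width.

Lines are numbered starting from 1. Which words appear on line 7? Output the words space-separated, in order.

Answer: salt sound from

Derivation:
Line 1: ['version', 'walk', 'moon'] (min_width=17, slack=3)
Line 2: ['bright', 'six', 'machine'] (min_width=18, slack=2)
Line 3: ['bird', 'morning'] (min_width=12, slack=8)
Line 4: ['elephant', 'evening'] (min_width=16, slack=4)
Line 5: ['lightbulb', 'developer'] (min_width=19, slack=1)
Line 6: ['how', 'importance', 'if'] (min_width=17, slack=3)
Line 7: ['salt', 'sound', 'from'] (min_width=15, slack=5)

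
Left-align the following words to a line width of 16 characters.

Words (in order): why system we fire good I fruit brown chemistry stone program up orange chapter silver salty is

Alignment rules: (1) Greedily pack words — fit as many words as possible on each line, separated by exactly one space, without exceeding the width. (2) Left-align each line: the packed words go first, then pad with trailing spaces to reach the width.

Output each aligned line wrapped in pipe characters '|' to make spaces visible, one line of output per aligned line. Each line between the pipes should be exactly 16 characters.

Answer: |why system we   |
|fire good I     |
|fruit brown     |
|chemistry stone |
|program up      |
|orange chapter  |
|silver salty is |

Derivation:
Line 1: ['why', 'system', 'we'] (min_width=13, slack=3)
Line 2: ['fire', 'good', 'I'] (min_width=11, slack=5)
Line 3: ['fruit', 'brown'] (min_width=11, slack=5)
Line 4: ['chemistry', 'stone'] (min_width=15, slack=1)
Line 5: ['program', 'up'] (min_width=10, slack=6)
Line 6: ['orange', 'chapter'] (min_width=14, slack=2)
Line 7: ['silver', 'salty', 'is'] (min_width=15, slack=1)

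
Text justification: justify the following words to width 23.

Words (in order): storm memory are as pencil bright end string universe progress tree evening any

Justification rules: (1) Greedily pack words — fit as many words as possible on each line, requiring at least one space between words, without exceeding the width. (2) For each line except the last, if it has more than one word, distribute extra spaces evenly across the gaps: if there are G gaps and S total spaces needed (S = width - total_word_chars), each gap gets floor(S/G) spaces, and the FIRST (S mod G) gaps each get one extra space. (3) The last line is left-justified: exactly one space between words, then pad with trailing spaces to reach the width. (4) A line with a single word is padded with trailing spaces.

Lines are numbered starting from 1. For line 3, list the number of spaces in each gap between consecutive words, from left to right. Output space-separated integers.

Line 1: ['storm', 'memory', 'are', 'as'] (min_width=19, slack=4)
Line 2: ['pencil', 'bright', 'end'] (min_width=17, slack=6)
Line 3: ['string', 'universe'] (min_width=15, slack=8)
Line 4: ['progress', 'tree', 'evening'] (min_width=21, slack=2)
Line 5: ['any'] (min_width=3, slack=20)

Answer: 9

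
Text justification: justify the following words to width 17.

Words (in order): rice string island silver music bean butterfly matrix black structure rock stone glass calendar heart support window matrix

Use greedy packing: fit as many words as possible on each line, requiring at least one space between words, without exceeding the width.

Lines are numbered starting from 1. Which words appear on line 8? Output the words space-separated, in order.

Line 1: ['rice', 'string'] (min_width=11, slack=6)
Line 2: ['island', 'silver'] (min_width=13, slack=4)
Line 3: ['music', 'bean'] (min_width=10, slack=7)
Line 4: ['butterfly', 'matrix'] (min_width=16, slack=1)
Line 5: ['black', 'structure'] (min_width=15, slack=2)
Line 6: ['rock', 'stone', 'glass'] (min_width=16, slack=1)
Line 7: ['calendar', 'heart'] (min_width=14, slack=3)
Line 8: ['support', 'window'] (min_width=14, slack=3)
Line 9: ['matrix'] (min_width=6, slack=11)

Answer: support window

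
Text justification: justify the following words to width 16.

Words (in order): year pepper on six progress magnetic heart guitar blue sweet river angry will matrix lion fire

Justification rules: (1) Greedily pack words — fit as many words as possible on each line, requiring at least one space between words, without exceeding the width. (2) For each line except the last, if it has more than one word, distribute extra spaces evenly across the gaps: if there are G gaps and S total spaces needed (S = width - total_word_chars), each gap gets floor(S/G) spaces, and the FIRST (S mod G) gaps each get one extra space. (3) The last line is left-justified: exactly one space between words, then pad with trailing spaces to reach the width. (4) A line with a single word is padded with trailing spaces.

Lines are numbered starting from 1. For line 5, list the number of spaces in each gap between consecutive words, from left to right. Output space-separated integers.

Line 1: ['year', 'pepper', 'on'] (min_width=14, slack=2)
Line 2: ['six', 'progress'] (min_width=12, slack=4)
Line 3: ['magnetic', 'heart'] (min_width=14, slack=2)
Line 4: ['guitar', 'blue'] (min_width=11, slack=5)
Line 5: ['sweet', 'river'] (min_width=11, slack=5)
Line 6: ['angry', 'will'] (min_width=10, slack=6)
Line 7: ['matrix', 'lion', 'fire'] (min_width=16, slack=0)

Answer: 6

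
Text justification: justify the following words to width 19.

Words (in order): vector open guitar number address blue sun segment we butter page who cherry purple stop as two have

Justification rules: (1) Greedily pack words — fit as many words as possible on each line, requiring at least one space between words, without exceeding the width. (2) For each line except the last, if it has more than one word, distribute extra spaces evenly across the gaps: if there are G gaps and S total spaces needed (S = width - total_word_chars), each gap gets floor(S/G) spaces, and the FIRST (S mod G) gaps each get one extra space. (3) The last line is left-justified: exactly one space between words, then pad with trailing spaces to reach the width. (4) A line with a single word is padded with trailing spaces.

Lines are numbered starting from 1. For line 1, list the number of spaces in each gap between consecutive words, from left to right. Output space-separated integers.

Line 1: ['vector', 'open', 'guitar'] (min_width=18, slack=1)
Line 2: ['number', 'address', 'blue'] (min_width=19, slack=0)
Line 3: ['sun', 'segment', 'we'] (min_width=14, slack=5)
Line 4: ['butter', 'page', 'who'] (min_width=15, slack=4)
Line 5: ['cherry', 'purple', 'stop'] (min_width=18, slack=1)
Line 6: ['as', 'two', 'have'] (min_width=11, slack=8)

Answer: 2 1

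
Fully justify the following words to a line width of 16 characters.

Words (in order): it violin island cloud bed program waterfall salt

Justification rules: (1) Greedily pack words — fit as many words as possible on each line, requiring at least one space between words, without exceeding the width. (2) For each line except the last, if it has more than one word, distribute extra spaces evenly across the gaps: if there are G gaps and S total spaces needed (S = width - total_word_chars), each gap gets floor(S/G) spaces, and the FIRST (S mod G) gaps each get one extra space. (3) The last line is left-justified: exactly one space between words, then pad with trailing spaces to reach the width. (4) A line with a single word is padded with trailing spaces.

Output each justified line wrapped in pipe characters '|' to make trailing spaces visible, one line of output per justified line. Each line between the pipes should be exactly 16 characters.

Line 1: ['it', 'violin', 'island'] (min_width=16, slack=0)
Line 2: ['cloud', 'bed'] (min_width=9, slack=7)
Line 3: ['program'] (min_width=7, slack=9)
Line 4: ['waterfall', 'salt'] (min_width=14, slack=2)

Answer: |it violin island|
|cloud        bed|
|program         |
|waterfall salt  |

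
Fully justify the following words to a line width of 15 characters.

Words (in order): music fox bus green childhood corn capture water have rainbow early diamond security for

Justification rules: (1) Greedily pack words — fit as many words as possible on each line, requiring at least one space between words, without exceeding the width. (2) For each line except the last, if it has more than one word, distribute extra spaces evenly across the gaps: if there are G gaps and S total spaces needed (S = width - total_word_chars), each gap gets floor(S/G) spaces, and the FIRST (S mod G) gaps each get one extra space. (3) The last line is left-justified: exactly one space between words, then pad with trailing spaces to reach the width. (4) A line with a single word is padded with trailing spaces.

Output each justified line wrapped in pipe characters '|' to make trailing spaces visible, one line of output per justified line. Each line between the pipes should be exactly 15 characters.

Answer: |music  fox  bus|
|green childhood|
|corn    capture|
|water      have|
|rainbow   early|
|diamond        |
|security for   |

Derivation:
Line 1: ['music', 'fox', 'bus'] (min_width=13, slack=2)
Line 2: ['green', 'childhood'] (min_width=15, slack=0)
Line 3: ['corn', 'capture'] (min_width=12, slack=3)
Line 4: ['water', 'have'] (min_width=10, slack=5)
Line 5: ['rainbow', 'early'] (min_width=13, slack=2)
Line 6: ['diamond'] (min_width=7, slack=8)
Line 7: ['security', 'for'] (min_width=12, slack=3)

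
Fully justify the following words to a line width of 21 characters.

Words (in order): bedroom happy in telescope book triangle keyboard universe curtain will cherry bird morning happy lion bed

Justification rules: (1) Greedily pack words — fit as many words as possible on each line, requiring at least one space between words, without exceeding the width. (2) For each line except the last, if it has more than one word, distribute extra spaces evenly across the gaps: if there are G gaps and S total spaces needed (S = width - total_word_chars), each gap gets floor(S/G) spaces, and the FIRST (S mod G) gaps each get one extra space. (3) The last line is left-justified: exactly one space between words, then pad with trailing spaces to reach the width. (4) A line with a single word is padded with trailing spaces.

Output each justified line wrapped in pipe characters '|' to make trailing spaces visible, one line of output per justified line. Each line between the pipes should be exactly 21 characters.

Line 1: ['bedroom', 'happy', 'in'] (min_width=16, slack=5)
Line 2: ['telescope', 'book'] (min_width=14, slack=7)
Line 3: ['triangle', 'keyboard'] (min_width=17, slack=4)
Line 4: ['universe', 'curtain', 'will'] (min_width=21, slack=0)
Line 5: ['cherry', 'bird', 'morning'] (min_width=19, slack=2)
Line 6: ['happy', 'lion', 'bed'] (min_width=14, slack=7)

Answer: |bedroom    happy   in|
|telescope        book|
|triangle     keyboard|
|universe curtain will|
|cherry  bird  morning|
|happy lion bed       |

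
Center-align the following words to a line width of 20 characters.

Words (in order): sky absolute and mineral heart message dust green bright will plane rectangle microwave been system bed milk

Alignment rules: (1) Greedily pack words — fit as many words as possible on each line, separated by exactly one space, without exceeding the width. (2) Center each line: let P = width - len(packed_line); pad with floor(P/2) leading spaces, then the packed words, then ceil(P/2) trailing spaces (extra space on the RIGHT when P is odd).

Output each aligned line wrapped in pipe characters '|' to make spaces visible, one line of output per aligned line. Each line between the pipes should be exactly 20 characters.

Line 1: ['sky', 'absolute', 'and'] (min_width=16, slack=4)
Line 2: ['mineral', 'heart'] (min_width=13, slack=7)
Line 3: ['message', 'dust', 'green'] (min_width=18, slack=2)
Line 4: ['bright', 'will', 'plane'] (min_width=17, slack=3)
Line 5: ['rectangle', 'microwave'] (min_width=19, slack=1)
Line 6: ['been', 'system', 'bed', 'milk'] (min_width=20, slack=0)

Answer: |  sky absolute and  |
|   mineral heart    |
| message dust green |
| bright will plane  |
|rectangle microwave |
|been system bed milk|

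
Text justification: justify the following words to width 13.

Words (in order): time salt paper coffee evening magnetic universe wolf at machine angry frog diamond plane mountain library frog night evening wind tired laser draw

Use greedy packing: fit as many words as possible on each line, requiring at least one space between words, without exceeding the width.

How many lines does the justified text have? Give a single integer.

Line 1: ['time', 'salt'] (min_width=9, slack=4)
Line 2: ['paper', 'coffee'] (min_width=12, slack=1)
Line 3: ['evening'] (min_width=7, slack=6)
Line 4: ['magnetic'] (min_width=8, slack=5)
Line 5: ['universe', 'wolf'] (min_width=13, slack=0)
Line 6: ['at', 'machine'] (min_width=10, slack=3)
Line 7: ['angry', 'frog'] (min_width=10, slack=3)
Line 8: ['diamond', 'plane'] (min_width=13, slack=0)
Line 9: ['mountain'] (min_width=8, slack=5)
Line 10: ['library', 'frog'] (min_width=12, slack=1)
Line 11: ['night', 'evening'] (min_width=13, slack=0)
Line 12: ['wind', 'tired'] (min_width=10, slack=3)
Line 13: ['laser', 'draw'] (min_width=10, slack=3)
Total lines: 13

Answer: 13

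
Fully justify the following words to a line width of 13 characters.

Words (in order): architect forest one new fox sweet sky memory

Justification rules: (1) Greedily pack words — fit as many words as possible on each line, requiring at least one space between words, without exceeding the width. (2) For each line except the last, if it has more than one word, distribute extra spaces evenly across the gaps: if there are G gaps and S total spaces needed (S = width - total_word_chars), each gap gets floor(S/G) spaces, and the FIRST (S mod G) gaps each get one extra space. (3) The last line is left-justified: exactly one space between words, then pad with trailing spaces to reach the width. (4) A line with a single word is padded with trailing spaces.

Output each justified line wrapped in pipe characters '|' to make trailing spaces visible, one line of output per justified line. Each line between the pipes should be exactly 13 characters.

Answer: |architect    |
|forest    one|
|new fox sweet|
|sky memory   |

Derivation:
Line 1: ['architect'] (min_width=9, slack=4)
Line 2: ['forest', 'one'] (min_width=10, slack=3)
Line 3: ['new', 'fox', 'sweet'] (min_width=13, slack=0)
Line 4: ['sky', 'memory'] (min_width=10, slack=3)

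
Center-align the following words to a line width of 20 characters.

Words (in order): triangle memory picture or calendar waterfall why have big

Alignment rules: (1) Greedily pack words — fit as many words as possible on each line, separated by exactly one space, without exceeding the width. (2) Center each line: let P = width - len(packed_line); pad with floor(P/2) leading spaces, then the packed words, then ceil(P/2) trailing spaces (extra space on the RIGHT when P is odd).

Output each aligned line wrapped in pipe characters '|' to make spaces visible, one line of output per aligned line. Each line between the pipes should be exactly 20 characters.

Answer: |  triangle memory   |
|picture or calendar |
| waterfall why have |
|        big         |

Derivation:
Line 1: ['triangle', 'memory'] (min_width=15, slack=5)
Line 2: ['picture', 'or', 'calendar'] (min_width=19, slack=1)
Line 3: ['waterfall', 'why', 'have'] (min_width=18, slack=2)
Line 4: ['big'] (min_width=3, slack=17)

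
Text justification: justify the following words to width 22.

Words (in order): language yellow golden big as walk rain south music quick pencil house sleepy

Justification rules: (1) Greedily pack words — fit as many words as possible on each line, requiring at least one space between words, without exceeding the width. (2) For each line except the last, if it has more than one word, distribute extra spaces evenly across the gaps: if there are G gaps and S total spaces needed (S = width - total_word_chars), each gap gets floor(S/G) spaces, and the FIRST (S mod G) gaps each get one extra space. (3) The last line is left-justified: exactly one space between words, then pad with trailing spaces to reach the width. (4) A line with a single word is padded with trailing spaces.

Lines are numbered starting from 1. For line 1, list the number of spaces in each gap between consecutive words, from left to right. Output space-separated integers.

Line 1: ['language', 'yellow', 'golden'] (min_width=22, slack=0)
Line 2: ['big', 'as', 'walk', 'rain', 'south'] (min_width=22, slack=0)
Line 3: ['music', 'quick', 'pencil'] (min_width=18, slack=4)
Line 4: ['house', 'sleepy'] (min_width=12, slack=10)

Answer: 1 1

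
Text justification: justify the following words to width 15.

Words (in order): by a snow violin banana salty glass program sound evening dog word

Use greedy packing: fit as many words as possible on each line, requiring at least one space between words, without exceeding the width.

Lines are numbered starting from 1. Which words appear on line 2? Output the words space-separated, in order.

Line 1: ['by', 'a', 'snow'] (min_width=9, slack=6)
Line 2: ['violin', 'banana'] (min_width=13, slack=2)
Line 3: ['salty', 'glass'] (min_width=11, slack=4)
Line 4: ['program', 'sound'] (min_width=13, slack=2)
Line 5: ['evening', 'dog'] (min_width=11, slack=4)
Line 6: ['word'] (min_width=4, slack=11)

Answer: violin banana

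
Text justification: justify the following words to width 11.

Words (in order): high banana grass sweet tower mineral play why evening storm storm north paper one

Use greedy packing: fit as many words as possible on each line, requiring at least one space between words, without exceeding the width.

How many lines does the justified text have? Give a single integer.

Answer: 9

Derivation:
Line 1: ['high', 'banana'] (min_width=11, slack=0)
Line 2: ['grass', 'sweet'] (min_width=11, slack=0)
Line 3: ['tower'] (min_width=5, slack=6)
Line 4: ['mineral'] (min_width=7, slack=4)
Line 5: ['play', 'why'] (min_width=8, slack=3)
Line 6: ['evening'] (min_width=7, slack=4)
Line 7: ['storm', 'storm'] (min_width=11, slack=0)
Line 8: ['north', 'paper'] (min_width=11, slack=0)
Line 9: ['one'] (min_width=3, slack=8)
Total lines: 9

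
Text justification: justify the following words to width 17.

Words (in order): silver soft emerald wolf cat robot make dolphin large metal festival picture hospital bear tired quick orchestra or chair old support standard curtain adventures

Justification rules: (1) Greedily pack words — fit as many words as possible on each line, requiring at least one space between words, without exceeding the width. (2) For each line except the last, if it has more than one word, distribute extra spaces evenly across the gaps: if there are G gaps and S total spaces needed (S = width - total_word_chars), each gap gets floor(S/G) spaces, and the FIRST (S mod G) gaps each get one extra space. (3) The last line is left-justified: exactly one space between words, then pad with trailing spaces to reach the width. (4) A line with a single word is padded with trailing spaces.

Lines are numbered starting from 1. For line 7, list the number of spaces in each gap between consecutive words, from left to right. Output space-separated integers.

Line 1: ['silver', 'soft'] (min_width=11, slack=6)
Line 2: ['emerald', 'wolf', 'cat'] (min_width=16, slack=1)
Line 3: ['robot', 'make'] (min_width=10, slack=7)
Line 4: ['dolphin', 'large'] (min_width=13, slack=4)
Line 5: ['metal', 'festival'] (min_width=14, slack=3)
Line 6: ['picture', 'hospital'] (min_width=16, slack=1)
Line 7: ['bear', 'tired', 'quick'] (min_width=16, slack=1)
Line 8: ['orchestra', 'or'] (min_width=12, slack=5)
Line 9: ['chair', 'old', 'support'] (min_width=17, slack=0)
Line 10: ['standard', 'curtain'] (min_width=16, slack=1)
Line 11: ['adventures'] (min_width=10, slack=7)

Answer: 2 1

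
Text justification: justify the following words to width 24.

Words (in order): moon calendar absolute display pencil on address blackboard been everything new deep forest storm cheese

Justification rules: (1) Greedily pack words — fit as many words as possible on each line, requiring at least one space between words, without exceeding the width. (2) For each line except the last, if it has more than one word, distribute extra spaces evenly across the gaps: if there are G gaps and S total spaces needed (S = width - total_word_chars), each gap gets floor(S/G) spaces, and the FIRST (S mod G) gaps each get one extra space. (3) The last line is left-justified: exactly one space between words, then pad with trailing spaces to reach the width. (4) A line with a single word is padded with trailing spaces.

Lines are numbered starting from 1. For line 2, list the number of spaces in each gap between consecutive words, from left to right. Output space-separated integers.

Answer: 5 4

Derivation:
Line 1: ['moon', 'calendar', 'absolute'] (min_width=22, slack=2)
Line 2: ['display', 'pencil', 'on'] (min_width=17, slack=7)
Line 3: ['address', 'blackboard', 'been'] (min_width=23, slack=1)
Line 4: ['everything', 'new', 'deep'] (min_width=19, slack=5)
Line 5: ['forest', 'storm', 'cheese'] (min_width=19, slack=5)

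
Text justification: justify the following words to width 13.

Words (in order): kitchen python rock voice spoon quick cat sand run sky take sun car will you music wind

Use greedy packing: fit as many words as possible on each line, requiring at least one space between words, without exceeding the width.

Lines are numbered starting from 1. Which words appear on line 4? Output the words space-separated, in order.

Line 1: ['kitchen'] (min_width=7, slack=6)
Line 2: ['python', 'rock'] (min_width=11, slack=2)
Line 3: ['voice', 'spoon'] (min_width=11, slack=2)
Line 4: ['quick', 'cat'] (min_width=9, slack=4)
Line 5: ['sand', 'run', 'sky'] (min_width=12, slack=1)
Line 6: ['take', 'sun', 'car'] (min_width=12, slack=1)
Line 7: ['will', 'you'] (min_width=8, slack=5)
Line 8: ['music', 'wind'] (min_width=10, slack=3)

Answer: quick cat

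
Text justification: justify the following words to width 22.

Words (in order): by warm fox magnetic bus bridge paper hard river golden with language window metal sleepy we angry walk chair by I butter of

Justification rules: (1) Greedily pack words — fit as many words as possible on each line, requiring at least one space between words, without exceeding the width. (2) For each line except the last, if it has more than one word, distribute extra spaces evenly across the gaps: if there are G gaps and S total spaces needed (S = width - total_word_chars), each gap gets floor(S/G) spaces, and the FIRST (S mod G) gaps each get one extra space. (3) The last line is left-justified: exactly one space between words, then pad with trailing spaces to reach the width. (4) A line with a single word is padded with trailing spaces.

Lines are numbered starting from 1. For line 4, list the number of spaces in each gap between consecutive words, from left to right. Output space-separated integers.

Answer: 2 1

Derivation:
Line 1: ['by', 'warm', 'fox', 'magnetic'] (min_width=20, slack=2)
Line 2: ['bus', 'bridge', 'paper', 'hard'] (min_width=21, slack=1)
Line 3: ['river', 'golden', 'with'] (min_width=17, slack=5)
Line 4: ['language', 'window', 'metal'] (min_width=21, slack=1)
Line 5: ['sleepy', 'we', 'angry', 'walk'] (min_width=20, slack=2)
Line 6: ['chair', 'by', 'I', 'butter', 'of'] (min_width=20, slack=2)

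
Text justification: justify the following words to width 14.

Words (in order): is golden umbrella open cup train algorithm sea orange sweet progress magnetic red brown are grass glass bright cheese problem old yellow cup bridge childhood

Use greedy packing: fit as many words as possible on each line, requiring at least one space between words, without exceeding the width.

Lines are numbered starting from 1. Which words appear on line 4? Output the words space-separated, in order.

Line 1: ['is', 'golden'] (min_width=9, slack=5)
Line 2: ['umbrella', 'open'] (min_width=13, slack=1)
Line 3: ['cup', 'train'] (min_width=9, slack=5)
Line 4: ['algorithm', 'sea'] (min_width=13, slack=1)
Line 5: ['orange', 'sweet'] (min_width=12, slack=2)
Line 6: ['progress'] (min_width=8, slack=6)
Line 7: ['magnetic', 'red'] (min_width=12, slack=2)
Line 8: ['brown', 'are'] (min_width=9, slack=5)
Line 9: ['grass', 'glass'] (min_width=11, slack=3)
Line 10: ['bright', 'cheese'] (min_width=13, slack=1)
Line 11: ['problem', 'old'] (min_width=11, slack=3)
Line 12: ['yellow', 'cup'] (min_width=10, slack=4)
Line 13: ['bridge'] (min_width=6, slack=8)
Line 14: ['childhood'] (min_width=9, slack=5)

Answer: algorithm sea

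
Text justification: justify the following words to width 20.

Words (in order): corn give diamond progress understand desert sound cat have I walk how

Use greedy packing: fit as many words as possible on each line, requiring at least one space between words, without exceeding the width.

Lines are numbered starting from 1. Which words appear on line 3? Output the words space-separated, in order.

Answer: desert sound cat

Derivation:
Line 1: ['corn', 'give', 'diamond'] (min_width=17, slack=3)
Line 2: ['progress', 'understand'] (min_width=19, slack=1)
Line 3: ['desert', 'sound', 'cat'] (min_width=16, slack=4)
Line 4: ['have', 'I', 'walk', 'how'] (min_width=15, slack=5)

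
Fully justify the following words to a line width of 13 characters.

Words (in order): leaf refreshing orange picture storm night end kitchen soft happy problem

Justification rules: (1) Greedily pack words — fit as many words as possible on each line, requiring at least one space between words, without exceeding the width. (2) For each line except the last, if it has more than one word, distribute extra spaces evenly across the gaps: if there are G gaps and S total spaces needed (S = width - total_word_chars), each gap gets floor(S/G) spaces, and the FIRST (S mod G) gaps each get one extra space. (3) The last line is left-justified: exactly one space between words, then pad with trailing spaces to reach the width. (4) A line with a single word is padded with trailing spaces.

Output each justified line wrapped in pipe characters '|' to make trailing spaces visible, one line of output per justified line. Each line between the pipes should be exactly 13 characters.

Answer: |leaf         |
|refreshing   |
|orange       |
|picture storm|
|night     end|
|kitchen  soft|
|happy problem|

Derivation:
Line 1: ['leaf'] (min_width=4, slack=9)
Line 2: ['refreshing'] (min_width=10, slack=3)
Line 3: ['orange'] (min_width=6, slack=7)
Line 4: ['picture', 'storm'] (min_width=13, slack=0)
Line 5: ['night', 'end'] (min_width=9, slack=4)
Line 6: ['kitchen', 'soft'] (min_width=12, slack=1)
Line 7: ['happy', 'problem'] (min_width=13, slack=0)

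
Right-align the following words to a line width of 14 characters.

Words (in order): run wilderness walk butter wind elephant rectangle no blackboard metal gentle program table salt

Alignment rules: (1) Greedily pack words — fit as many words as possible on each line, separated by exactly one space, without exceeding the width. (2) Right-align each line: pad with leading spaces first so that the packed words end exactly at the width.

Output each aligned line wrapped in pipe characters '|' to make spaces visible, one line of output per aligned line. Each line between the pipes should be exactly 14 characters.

Line 1: ['run', 'wilderness'] (min_width=14, slack=0)
Line 2: ['walk', 'butter'] (min_width=11, slack=3)
Line 3: ['wind', 'elephant'] (min_width=13, slack=1)
Line 4: ['rectangle', 'no'] (min_width=12, slack=2)
Line 5: ['blackboard'] (min_width=10, slack=4)
Line 6: ['metal', 'gentle'] (min_width=12, slack=2)
Line 7: ['program', 'table'] (min_width=13, slack=1)
Line 8: ['salt'] (min_width=4, slack=10)

Answer: |run wilderness|
|   walk butter|
| wind elephant|
|  rectangle no|
|    blackboard|
|  metal gentle|
| program table|
|          salt|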